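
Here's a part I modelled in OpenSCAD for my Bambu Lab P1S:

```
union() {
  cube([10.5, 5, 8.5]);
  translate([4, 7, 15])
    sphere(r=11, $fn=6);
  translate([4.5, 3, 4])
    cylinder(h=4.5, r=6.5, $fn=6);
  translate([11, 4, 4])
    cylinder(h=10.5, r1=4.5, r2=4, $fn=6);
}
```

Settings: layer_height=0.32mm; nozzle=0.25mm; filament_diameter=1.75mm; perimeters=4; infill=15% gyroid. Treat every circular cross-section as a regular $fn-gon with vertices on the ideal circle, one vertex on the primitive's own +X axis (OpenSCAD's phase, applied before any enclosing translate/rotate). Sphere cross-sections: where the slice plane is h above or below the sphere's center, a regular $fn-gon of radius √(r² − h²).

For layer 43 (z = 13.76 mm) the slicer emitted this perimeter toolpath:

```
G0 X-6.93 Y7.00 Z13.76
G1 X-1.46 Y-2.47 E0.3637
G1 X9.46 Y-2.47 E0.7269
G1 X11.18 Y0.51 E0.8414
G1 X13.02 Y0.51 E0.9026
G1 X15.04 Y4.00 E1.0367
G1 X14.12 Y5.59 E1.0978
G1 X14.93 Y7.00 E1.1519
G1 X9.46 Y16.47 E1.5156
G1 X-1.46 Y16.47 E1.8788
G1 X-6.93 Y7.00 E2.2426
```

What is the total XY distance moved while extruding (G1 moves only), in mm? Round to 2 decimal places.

Sum the Euclidean lengths of each G1 segment: total = 67.43 mm.

67.43 mm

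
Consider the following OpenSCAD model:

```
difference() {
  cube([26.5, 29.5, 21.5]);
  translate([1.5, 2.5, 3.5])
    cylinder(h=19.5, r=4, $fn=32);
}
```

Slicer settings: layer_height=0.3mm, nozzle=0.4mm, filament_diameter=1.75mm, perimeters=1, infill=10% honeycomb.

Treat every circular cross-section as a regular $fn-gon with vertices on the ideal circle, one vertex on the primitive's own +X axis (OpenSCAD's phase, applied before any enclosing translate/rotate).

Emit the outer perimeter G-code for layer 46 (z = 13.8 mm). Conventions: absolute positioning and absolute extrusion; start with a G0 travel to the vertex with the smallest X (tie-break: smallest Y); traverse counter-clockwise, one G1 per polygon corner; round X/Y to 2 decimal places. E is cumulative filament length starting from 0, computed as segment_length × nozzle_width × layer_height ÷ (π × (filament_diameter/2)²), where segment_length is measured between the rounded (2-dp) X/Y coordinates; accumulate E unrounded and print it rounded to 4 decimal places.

G0 X0.00 Y6.20 Z13.80
G1 X0.72 Y6.42 E0.0376
G1 X1.50 Y6.50 E0.0767
G1 X2.28 Y6.42 E0.1158
G1 X3.03 Y6.20 E0.1548
G1 X3.72 Y5.83 E0.1939
G1 X4.33 Y5.33 E0.2332
G1 X4.83 Y4.72 E0.2726
G1 X5.20 Y4.03 E0.3116
G1 X5.42 Y3.28 E0.3506
G1 X5.50 Y2.50 E0.3897
G1 X5.42 Y1.72 E0.4288
G1 X5.20 Y0.97 E0.4678
G1 X4.83 Y0.28 E0.5069
G1 X4.60 Y0.00 E0.5250
G1 X26.50 Y0.00 E1.6176
G1 X26.50 Y29.50 E3.0893
G1 X0.00 Y29.50 E4.4114
G1 X0.00 Y6.20 E5.5739

At z = 13.8 mm: the cube (footprint 26.5×29.5) is included at this height; the r=4 cylinder at (1.5, 2.5) contributes a regular 32-gon of circumradius 4; Taking the first minus the rest: starting from the 26.5×29.5 cube, the r=4 cylinder at (1.5, 2.5) partially overlaps it — only the 31.34 mm² overlap (of its 49.94 mm²) is removed, clipping the outline — 1 connected region. The outline is a single polygon with 18 vertices. Extrusion per mm of travel: 0.4 × 0.3 / (π × 0.875²) = 0.049890. Accumulating E over each segment gives final E = 5.5739.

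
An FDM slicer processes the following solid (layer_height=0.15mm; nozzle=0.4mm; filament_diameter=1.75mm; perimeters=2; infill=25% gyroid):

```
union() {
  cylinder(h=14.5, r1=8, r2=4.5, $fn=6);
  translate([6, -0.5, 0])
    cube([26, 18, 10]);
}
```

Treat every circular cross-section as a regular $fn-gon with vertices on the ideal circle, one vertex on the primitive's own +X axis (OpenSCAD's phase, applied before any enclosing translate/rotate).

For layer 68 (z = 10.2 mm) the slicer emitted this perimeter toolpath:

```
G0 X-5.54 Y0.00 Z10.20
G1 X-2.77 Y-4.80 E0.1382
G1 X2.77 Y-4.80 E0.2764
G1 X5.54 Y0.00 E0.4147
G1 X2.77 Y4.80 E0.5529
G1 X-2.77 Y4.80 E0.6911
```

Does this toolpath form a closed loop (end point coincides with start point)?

no

Start point (G0): (-5.54, 0.00). End point (last G1): the path does not return to the start — open.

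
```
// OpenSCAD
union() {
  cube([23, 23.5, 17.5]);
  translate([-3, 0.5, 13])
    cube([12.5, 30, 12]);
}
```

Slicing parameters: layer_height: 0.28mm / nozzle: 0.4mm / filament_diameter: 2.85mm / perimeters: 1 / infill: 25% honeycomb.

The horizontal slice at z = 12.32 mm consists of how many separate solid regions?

1

At z = 12.32 mm: the cube (footprint 23×23.5) is included at this height; the cube at (-3, 0.5) is not intersected at this z (z outside [13, 25]); Combining (union): only the 23×23.5 cube is present, so the union is just that shape — 1 connected region. The result has 1 disconnected region.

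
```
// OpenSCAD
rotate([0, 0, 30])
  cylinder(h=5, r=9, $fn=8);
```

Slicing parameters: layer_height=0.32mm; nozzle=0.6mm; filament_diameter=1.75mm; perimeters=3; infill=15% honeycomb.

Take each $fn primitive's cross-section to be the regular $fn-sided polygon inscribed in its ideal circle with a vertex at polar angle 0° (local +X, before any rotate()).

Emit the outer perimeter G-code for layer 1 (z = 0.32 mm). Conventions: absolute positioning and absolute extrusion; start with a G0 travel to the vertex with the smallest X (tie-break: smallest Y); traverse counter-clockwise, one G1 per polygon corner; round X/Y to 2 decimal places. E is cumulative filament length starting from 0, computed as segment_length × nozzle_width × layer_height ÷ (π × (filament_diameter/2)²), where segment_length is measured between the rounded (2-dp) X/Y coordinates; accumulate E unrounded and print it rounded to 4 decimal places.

At z = 0.32 mm: the cylinder: section is a regular 8-gon, circumradius r=9; (whole slice rotated 30° about Z — lengths, areas and connectivity unchanged). The outline is a single polygon with 8 vertices. Extrusion per mm of travel: 0.6 × 0.32 / (π × 0.875²) = 0.079824. Accumulating E over each segment gives final E = 4.3972.

G0 X-8.69 Y2.33 Z0.32
G1 X-7.79 Y-4.50 E0.5499
G1 X-2.33 Y-8.69 E1.0993
G1 X4.50 Y-7.79 E1.6492
G1 X8.69 Y-2.33 E2.1986
G1 X7.79 Y4.50 E2.7485
G1 X2.33 Y8.69 E3.2979
G1 X-4.50 Y7.79 E3.8478
G1 X-8.69 Y2.33 E4.3972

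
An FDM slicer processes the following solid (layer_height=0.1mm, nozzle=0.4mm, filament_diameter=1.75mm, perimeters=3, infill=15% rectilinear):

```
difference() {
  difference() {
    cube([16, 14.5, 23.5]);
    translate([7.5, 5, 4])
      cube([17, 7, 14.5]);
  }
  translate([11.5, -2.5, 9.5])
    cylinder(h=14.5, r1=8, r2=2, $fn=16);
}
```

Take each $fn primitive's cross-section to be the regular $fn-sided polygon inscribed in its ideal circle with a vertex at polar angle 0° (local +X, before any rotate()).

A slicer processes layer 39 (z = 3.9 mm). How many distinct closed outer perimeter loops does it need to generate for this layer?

At z = 3.9 mm: the cube (footprint 16×14.5) is included at this height; the cube at (7.5, 5) does not reach this height (z outside [4, 18.5]); Taking the first minus the rest: none of the subtracted shapes is present at this height, so the 16×14.5 cube is unchanged — 1 connected region; the cone at (11.5, -2.5) is absent (z outside [9.5, 24]); Subtracting the remaining from the first: none of the subtracted shapes is present at this height, so that combined region is unchanged — 1 connected region. The result has 1 disconnected region.

1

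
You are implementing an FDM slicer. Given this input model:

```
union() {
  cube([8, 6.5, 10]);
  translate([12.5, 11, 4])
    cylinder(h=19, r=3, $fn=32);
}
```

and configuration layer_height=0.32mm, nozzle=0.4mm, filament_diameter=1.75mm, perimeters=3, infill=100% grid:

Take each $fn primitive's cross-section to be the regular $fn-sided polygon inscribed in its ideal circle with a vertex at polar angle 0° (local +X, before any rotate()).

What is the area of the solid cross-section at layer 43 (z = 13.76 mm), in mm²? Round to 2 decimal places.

28.09 mm²

At z = 13.76 mm: the cube does not reach this height (z outside [0, 10]); the r=3 cylinder at (12.5, 11) gives a regular 32-gon of circumradius 3 (constant along its height) (area = (32/2)·3.000²·sin(360°/32) = 28.09 mm²); Taking the union: only the r=3 cylinder at (12.5, 11) is present, so the union is just that shape — area = 28.09 mm². Overall, the cross-section is a single solid region. Net area = 28.09 mm².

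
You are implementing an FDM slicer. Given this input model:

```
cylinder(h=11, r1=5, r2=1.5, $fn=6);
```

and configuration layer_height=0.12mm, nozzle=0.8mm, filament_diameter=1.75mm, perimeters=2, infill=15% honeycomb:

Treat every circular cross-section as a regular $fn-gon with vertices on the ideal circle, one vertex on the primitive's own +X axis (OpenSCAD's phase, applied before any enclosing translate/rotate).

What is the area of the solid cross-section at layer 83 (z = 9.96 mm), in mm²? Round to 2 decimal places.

At z = 9.96 mm: the cone (r1=5→r2=1.5) has section circumradius 1.831 here — a regular 6-gon (area = (6/2)·1.831²·sin(360°/6) = 8.71 mm²). Overall, the cross-section is a single solid region. Net area = 8.71 mm².

8.71 mm²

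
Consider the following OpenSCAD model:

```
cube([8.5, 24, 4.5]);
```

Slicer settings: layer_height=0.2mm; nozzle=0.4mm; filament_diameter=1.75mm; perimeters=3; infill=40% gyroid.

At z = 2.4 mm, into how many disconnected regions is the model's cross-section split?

1

At z = 2.4 mm: the 8.5×24 cube contributes its full rectangle. The result has 1 disconnected region.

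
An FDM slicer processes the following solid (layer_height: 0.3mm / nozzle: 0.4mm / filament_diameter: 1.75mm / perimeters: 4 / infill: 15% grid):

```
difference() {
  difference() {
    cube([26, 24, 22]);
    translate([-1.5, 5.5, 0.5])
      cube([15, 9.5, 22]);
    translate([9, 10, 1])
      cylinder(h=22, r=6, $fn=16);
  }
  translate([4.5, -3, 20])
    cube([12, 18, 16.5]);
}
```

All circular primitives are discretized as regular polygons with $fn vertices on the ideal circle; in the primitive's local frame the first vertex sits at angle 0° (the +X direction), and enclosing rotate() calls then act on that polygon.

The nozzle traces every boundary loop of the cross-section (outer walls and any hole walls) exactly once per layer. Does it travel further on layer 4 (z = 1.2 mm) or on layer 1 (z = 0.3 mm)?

Layer 4 (z = 1.2): the cube is present — its section is the full 26×24 rectangle (perimeter 100.00 mm); the 15×9.5 cube at (-1.5, 5.5) contributes its full rectangle (perimeter 49.00 mm); the cylinder at (9, 10): section is a regular 16-gon, circumradius r=6 (perimeter = 2·16·6.000·sin(180°/16) = 37.46 mm); Subtracting the remaining from the first: starting from the 26×24 cube, the 15×9.5 cube at (-1.5, 5.5) partially overlaps it — only the 128.25 mm² overlap (of its 142.50 mm²) is removed, clipping the outline; the r=6 cylinder at (9, 10) partially overlaps it — only the 18.92 mm² overlap (of its 110.21 mm²) is removed, clipping the outline — boundary = 128.87 mm; the cube at (4.5, -3) is absent (z outside [20, 36.5]); Subtracting the remaining from the first: none of the subtracted shapes is present at this height, so that combined region is unchanged — boundary = 128.87 mm. So its perimeter = 128.87 mm. Layer 1 (z = 0.3): the cube (footprint 26×24) is included at this height (perimeter 100.00 mm); the cube at (-1.5, 5.5) does not reach this height (z outside [0.5, 22.5]); the cylinder at (9, 10) is absent (z outside [1, 23]); Taking the first minus the rest: none of the subtracted shapes is present at this height, so the 26×24 cube is unchanged — boundary = 100.00 mm; the cube at (4.5, -3) is not intersected at this z (z outside [20, 36.5]); Taking the first minus the rest: none of the subtracted shapes is present at this height, so that combined region is unchanged — boundary = 100.00 mm. So its perimeter = 100.00 mm. Layer 4 is larger (128.87 vs 100.00 mm).

layer 4 (z = 1.2 mm)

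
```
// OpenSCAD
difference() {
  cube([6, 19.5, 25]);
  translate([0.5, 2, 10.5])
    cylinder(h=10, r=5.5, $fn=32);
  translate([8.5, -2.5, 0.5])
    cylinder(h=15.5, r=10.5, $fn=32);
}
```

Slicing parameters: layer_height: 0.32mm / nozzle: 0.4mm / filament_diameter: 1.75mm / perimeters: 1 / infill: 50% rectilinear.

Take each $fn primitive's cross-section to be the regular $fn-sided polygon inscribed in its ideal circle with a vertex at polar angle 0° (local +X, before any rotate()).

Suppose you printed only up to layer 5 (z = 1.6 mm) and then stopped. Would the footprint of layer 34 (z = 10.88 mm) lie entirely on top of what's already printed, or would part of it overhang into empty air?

Compare the two slices. At z = 1.6: the cube (footprint 6×19.5) is included at this height (area 117.00 mm²); the cylinder at (0.5, 2) is absent (z outside [10.5, 20.5]); the r=10.5 cylinder at (8.5, -2.5) gives a regular 32-gon of circumradius 10.5 (constant along its height) (area = (32/2)·10.500²·sin(360°/32) = 344.14 mm²); Taking the first minus the rest: starting from the 6×19.5 cube (117.00 mm²), the r=10.5 cylinder at (8.5, -2.5) partially overlaps it — only the 36.94 mm² overlap (of its 344.14 mm²) is removed, clipping the outline — area = 80.06 mm². At z = 10.88: the cube (footprint 6×19.5) is included at this height (area 117.00 mm²); the r=5.5 cylinder at (0.5, 2) contributes a regular 32-gon of circumradius 5.5 (area = (32/2)·5.500²·sin(360°/32) = 94.42 mm²); the r=10.5 cylinder at (8.5, -2.5) contributes a regular 32-gon of circumradius 10.5 (area = (32/2)·10.500²·sin(360°/32) = 344.14 mm²); Subtracting the remaining from the first: starting from the 6×19.5 cube (117.00 mm²), the r=5.5 cylinder at (0.5, 2) partially overlaps it — only the 38.06 mm² overlap (of its 94.42 mm²) is removed, clipping the outline; the r=10.5 cylinder at (8.5, -2.5) partially overlaps it — only the 5.36 mm² overlap (of its 344.14 mm²) is removed, clipping the outline — area = 73.58 mm². Checking containment: the cross-section at z = 10.88 is a subset of the cross-section at z = 1.6.

entirely on top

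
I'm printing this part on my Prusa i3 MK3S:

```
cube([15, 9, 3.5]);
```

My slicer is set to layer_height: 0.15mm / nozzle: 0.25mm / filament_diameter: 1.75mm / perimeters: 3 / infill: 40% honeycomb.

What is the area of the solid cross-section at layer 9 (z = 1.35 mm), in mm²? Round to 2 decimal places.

135.00 mm²

At z = 1.35 mm: the 15×9 cube contributes its full rectangle (area 135.00 mm²). Overall, the cross-section is a single solid region. Net area = 135.00 mm².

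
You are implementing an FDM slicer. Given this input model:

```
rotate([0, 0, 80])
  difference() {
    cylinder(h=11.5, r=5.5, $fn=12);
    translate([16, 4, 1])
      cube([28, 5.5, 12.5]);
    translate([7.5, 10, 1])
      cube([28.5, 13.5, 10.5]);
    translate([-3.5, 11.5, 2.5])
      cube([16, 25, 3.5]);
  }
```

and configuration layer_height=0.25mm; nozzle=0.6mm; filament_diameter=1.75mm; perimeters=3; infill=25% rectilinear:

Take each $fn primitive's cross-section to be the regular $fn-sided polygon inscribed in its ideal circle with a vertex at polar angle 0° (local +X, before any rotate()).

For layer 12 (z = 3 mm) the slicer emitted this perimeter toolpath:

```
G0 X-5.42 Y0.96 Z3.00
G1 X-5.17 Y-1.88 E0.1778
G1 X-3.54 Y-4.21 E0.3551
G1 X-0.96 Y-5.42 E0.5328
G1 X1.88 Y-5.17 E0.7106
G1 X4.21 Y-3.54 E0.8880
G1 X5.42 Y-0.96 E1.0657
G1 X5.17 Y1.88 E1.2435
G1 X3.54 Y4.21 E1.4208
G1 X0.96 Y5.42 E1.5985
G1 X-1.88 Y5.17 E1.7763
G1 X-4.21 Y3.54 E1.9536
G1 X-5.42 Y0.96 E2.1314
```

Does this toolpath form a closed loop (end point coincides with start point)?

yes

Start point (G0): (-5.42, 0.96). End point (last G1): the path returns to the start — closed.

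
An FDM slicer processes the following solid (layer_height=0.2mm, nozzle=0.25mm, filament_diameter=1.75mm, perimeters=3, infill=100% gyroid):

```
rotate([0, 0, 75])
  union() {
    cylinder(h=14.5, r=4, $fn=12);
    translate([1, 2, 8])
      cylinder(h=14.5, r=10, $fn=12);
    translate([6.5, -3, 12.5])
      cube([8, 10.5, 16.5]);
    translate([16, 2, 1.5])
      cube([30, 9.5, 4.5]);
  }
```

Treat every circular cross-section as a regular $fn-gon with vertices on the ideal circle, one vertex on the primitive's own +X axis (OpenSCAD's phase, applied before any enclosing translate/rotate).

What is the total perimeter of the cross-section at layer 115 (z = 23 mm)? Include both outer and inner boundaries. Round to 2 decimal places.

At z = 23 mm: the cylinder does not reach this height (z outside [0, 14.5]); the cylinder at (1, 2) does not reach this height (z outside [8, 22.5]); the cube at (6.5, -3) (footprint 8×10.5) is included at this height (perimeter 37.00 mm); the cube at (16, 2) does not reach this height (z outside [1.5, 6]); Taking the union: only the 8×10.5 cube at (6.5, -3) is present, so the union is just that shape — boundary = 37.00 mm; (rotated 75° about Z; rotation is an isometry so areas/perimeters/island counts are preserved). Overall, the cross-section is a single solid region. Total boundary length (outer) = 37.00 mm.

37.00 mm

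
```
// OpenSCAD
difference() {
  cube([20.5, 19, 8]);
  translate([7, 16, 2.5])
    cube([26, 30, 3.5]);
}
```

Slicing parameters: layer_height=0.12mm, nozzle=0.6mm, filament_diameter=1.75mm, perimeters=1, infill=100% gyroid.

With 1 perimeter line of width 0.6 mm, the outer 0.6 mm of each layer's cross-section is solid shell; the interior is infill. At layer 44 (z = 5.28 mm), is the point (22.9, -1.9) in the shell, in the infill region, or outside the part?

outside

At z = 5.28 mm: the cube is present — its section is the full 20.5×19 rectangle; the cube at (7, 16) is present — its section is the full 26×30 rectangle; Taking the first minus the rest: starting from the 20.5×19 cube, the 26×30 cube at (7, 16) partially overlaps it — only the 40.50 mm² overlap (of its 780.00 mm²) is removed, clipping the outline — 1 connected region. Overall, the cross-section is a single solid region. The nearest boundary edge runs (20.50, 0.00)→(0.00, 0.00); distance from the point to it = 3.06 mm. The point is not inside any of the regions above, so it lies outside the cross-section (3.06 mm from the nearest boundary).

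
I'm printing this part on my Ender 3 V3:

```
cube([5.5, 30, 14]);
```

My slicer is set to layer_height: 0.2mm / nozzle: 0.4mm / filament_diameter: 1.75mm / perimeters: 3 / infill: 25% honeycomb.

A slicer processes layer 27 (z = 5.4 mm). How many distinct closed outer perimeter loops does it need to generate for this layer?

1

At z = 5.4 mm: the 5.5×30 cube contributes its full rectangle. The result has 1 disconnected region.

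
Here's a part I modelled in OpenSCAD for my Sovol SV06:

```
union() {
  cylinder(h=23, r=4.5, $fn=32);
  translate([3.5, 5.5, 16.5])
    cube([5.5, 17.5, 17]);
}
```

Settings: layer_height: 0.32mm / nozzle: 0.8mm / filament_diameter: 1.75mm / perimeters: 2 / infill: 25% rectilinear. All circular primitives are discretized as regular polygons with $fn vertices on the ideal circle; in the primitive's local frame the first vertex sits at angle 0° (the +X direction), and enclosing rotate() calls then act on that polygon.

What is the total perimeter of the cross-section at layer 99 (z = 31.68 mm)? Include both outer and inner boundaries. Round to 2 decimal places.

46.00 mm

At z = 31.68 mm: the cylinder is not intersected at this z (z outside [0, 23]); the cube at (3.5, 5.5) (footprint 5.5×17.5) is included at this height (perimeter 46.00 mm); Merging all regions: only the 5.5×17.5 cube at (3.5, 5.5) is present, so the union is just that shape — boundary = 46.00 mm. Overall, the cross-section is a single solid region. Total boundary length (outer) = 46.00 mm.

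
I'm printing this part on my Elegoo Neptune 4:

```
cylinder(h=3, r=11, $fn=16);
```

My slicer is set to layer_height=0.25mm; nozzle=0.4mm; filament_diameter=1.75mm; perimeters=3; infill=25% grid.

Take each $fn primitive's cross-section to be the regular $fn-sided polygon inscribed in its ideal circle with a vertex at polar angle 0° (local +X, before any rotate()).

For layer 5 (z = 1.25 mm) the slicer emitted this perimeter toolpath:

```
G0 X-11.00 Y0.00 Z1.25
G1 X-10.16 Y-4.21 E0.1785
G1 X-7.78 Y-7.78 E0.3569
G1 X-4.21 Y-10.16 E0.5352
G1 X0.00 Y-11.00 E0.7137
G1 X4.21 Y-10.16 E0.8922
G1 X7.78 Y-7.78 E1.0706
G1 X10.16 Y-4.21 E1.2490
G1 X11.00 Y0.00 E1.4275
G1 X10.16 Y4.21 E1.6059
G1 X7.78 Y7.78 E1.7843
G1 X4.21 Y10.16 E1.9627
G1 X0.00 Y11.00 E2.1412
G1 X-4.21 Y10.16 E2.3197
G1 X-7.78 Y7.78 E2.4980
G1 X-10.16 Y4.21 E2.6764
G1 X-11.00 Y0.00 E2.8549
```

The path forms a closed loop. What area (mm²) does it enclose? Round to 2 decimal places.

370.40 mm²

Apply the shoelace formula to the sequence of (X, Y) vertices; enclosed area = 370.40 mm².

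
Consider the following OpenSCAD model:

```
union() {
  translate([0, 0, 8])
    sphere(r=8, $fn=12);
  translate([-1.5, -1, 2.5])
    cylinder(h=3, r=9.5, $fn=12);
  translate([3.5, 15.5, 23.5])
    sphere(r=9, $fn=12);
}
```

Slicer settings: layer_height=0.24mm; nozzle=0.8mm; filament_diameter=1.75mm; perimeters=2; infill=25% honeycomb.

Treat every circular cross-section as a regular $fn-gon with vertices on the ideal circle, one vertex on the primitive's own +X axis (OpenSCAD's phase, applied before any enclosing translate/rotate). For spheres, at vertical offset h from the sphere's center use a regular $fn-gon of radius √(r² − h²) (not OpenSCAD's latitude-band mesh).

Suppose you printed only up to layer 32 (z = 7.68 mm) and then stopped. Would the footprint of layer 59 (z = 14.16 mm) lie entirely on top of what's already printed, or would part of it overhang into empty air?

Compare the two slices. At z = 7.68: the sphere: section is a regular 12-gon, circumradius = √(r²−h²) = √(8²−0.32²) = 7.994 (area = (12/2)·7.994²·sin(360°/12) = 191.69 mm²); the cylinder at (-1.5, -1) is absent (z outside [2.5, 5.5]); the sphere at (3.5, 15.5) is absent (|z−center|=15.820 > r=9); Merging all regions: only the r=8 sphere is present, so the union is just that shape — area = 191.69 mm². At z = 14.16: the r=8 sphere contributes a regular 12-gon of circumradius √(8²−6.16²) = 5.104 (area = (12/2)·5.104²·sin(360°/12) = 78.16 mm²); the cylinder at (-1.5, -1) does not reach this height (z outside [2.5, 5.5]); the sphere at (3.5, 15.5) does not reach this height (|z−center|=9.340 > r=9); Combining (union): only the r=8 sphere is present, so the union is just that shape — area = 78.16 mm². Checking containment: the cross-section at z = 14.16 is a subset of the cross-section at z = 7.68.

entirely on top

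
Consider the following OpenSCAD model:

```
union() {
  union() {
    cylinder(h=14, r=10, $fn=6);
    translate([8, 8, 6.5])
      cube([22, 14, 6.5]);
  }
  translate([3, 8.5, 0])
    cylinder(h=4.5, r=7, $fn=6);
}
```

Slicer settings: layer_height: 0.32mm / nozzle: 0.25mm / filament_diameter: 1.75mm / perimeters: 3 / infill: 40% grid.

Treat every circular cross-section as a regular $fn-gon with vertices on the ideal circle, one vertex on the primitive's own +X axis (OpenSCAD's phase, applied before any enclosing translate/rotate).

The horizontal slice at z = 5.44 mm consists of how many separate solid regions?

At z = 5.44 mm: the cylinder: section is a regular 6-gon, circumradius r=10; the cube at (8, 8) is absent (z outside [6.5, 13]); Merging all regions: only the r=10 cylinder is present, so the union is just that shape — 1 connected region; the cylinder at (3, 8.5) is absent (z outside [0, 4.5]); Combining (union): only the result so far is present, so the union is just that shape — 1 connected region. The result has 1 disconnected region.

1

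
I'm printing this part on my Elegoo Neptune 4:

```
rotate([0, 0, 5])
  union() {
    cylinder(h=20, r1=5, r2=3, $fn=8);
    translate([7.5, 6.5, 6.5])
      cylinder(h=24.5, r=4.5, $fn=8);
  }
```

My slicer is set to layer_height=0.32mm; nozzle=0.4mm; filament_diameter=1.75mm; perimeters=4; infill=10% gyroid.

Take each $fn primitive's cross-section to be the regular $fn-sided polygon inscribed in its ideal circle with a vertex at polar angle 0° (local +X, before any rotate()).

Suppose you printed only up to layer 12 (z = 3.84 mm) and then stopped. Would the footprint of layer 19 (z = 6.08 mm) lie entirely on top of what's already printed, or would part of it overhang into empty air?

Compare the two slices. At z = 3.84: the cone (r1=5→r2=3) has section circumradius 4.616 here — a regular 8-gon (area = (8/2)·4.616²·sin(360°/8) = 60.27 mm²); the cylinder at (7.5, 6.5) is not intersected at this z (z outside [6.5, 31]); Taking the union: only the cone is present, so the union is just that shape — area = 60.27 mm²; (whole slice rotated 5° about Z — lengths, areas and connectivity unchanged). At z = 6.08: the cone (r1=5→r2=3) has section circumradius 4.392 here — a regular 8-gon (area = (8/2)·4.392²·sin(360°/8) = 54.56 mm²); the cylinder at (7.5, 6.5) is not intersected at this z (z outside [6.5, 31]); Taking the union: only the cone is present, so the union is just that shape — area = 54.56 mm²; (rotated 5° about Z; rotation is an isometry so areas/perimeters/island counts are preserved). Checking containment: the cross-section at z = 6.08 is a subset of the cross-section at z = 3.84.

entirely on top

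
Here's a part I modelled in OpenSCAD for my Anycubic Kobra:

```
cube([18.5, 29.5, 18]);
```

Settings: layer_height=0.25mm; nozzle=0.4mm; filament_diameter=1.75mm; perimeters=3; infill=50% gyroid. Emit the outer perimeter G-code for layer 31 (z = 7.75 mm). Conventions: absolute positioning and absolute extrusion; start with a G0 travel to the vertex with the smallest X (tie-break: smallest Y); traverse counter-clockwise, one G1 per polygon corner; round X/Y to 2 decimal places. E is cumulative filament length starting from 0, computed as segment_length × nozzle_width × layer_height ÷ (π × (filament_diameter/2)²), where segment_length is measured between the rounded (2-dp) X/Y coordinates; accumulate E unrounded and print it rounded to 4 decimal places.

At z = 7.75 mm: the cube is present — its section is the full 18.5×29.5 rectangle. The outline is a single polygon with 4 vertices. Extrusion per mm of travel: 0.4 × 0.25 / (π × 0.875²) = 0.041575. Accumulating E over each segment gives final E = 3.9912.

G0 X0.00 Y0.00 Z7.75
G1 X18.50 Y0.00 E0.7691
G1 X18.50 Y29.50 E1.9956
G1 X0.00 Y29.50 E2.7647
G1 X0.00 Y0.00 E3.9912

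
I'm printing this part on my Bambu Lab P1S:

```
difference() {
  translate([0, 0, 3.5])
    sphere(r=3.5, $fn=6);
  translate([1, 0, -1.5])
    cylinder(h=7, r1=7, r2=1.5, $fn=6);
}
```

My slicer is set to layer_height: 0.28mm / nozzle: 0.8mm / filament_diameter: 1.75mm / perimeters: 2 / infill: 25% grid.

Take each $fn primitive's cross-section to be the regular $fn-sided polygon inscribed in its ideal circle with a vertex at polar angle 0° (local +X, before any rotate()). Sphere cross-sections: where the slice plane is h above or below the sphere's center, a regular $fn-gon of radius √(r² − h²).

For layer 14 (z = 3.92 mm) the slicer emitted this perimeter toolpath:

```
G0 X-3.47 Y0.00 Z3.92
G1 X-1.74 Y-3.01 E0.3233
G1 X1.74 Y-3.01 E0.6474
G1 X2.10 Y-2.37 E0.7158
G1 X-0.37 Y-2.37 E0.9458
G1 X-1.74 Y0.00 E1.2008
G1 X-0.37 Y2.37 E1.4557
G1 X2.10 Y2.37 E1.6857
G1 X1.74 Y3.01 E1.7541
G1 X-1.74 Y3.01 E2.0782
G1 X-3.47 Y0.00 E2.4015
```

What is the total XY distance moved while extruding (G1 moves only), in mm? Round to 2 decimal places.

25.79 mm

Sum the Euclidean lengths of each G1 segment: total = 25.79 mm.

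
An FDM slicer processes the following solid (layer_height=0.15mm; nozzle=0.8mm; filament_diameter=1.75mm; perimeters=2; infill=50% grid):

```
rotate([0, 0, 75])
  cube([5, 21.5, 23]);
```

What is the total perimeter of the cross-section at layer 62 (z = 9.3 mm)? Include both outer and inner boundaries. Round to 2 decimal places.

53.00 mm

At z = 9.3 mm: the cube is present — its section is the full 5×21.5 rectangle (perimeter 53.00 mm); (rotated 75° about Z; rotation is an isometry so areas/perimeters/island counts are preserved). Overall, the cross-section is a single solid region. Total boundary length (outer) = 53.00 mm.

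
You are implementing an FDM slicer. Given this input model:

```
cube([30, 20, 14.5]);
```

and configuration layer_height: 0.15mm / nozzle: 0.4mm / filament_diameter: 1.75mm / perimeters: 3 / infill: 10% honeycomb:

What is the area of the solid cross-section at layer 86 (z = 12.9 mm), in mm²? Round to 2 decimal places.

600.00 mm²

At z = 12.9 mm: the cube (footprint 30×20) is included at this height (area 600.00 mm²). Overall, the cross-section is a single solid region. Net area = 600.00 mm².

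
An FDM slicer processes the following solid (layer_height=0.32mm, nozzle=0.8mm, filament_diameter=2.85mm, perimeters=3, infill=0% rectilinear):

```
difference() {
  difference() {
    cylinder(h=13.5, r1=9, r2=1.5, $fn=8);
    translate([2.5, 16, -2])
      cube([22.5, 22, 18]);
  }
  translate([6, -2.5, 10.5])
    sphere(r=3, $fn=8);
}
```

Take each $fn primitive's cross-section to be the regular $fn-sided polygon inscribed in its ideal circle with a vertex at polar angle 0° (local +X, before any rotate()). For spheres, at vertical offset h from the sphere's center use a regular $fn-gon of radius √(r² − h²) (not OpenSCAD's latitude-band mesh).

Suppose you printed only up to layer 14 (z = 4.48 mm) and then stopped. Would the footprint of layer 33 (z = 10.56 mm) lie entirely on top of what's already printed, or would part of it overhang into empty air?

entirely on top

Compare the two slices. At z = 4.48: the cone: at t=0.332 of its height the radius interpolates to r₁+(r₂−r₁)t = 6.511, giving a regular 8-gon of that circumradius (area = (8/2)·6.511²·sin(360°/8) = 119.91 mm²); the 22.5×22 cube at (2.5, 16) contributes its full rectangle (area 495.00 mm²); Taking the first minus the rest: starting from the cone (119.91 mm²), the 22.5×22 cube at (2.5, 16) misses the remaining region (no effect) — area = 119.91 mm²; the sphere at (6, -2.5) does not reach this height (|z−center|=6.020 > r=3); Subtracting the remaining from the first: none of the subtracted shapes is present at this height, so that combined region is unchanged — area = 119.91 mm². At z = 10.56: the cone: at t=0.782 of its height the radius interpolates to r₁+(r₂−r₁)t = 3.133, giving a regular 8-gon of that circumradius (area = (8/2)·3.133²·sin(360°/8) = 27.77 mm²); the cube at (2.5, 16) (footprint 22.5×22) is included at this height (area 495.00 mm²); Taking the first minus the rest: starting from the cone (27.77 mm²), the 22.5×22 cube at (2.5, 16) misses the remaining region (no effect) — area = 27.77 mm²; the sphere at (6, -2.5): section is a regular 8-gon, circumradius = √(r²−h²) = √(3²−0.06²) = 2.999 (area = (8/2)·2.999²·sin(360°/8) = 25.45 mm²); Subtracting the remaining from the first: starting from the result so far (27.77 mm²), the r=3 sphere at (6, -2.5) misses the remaining region (no effect) — area = 27.77 mm². Checking containment: the cross-section at z = 10.56 is a subset of the cross-section at z = 4.48.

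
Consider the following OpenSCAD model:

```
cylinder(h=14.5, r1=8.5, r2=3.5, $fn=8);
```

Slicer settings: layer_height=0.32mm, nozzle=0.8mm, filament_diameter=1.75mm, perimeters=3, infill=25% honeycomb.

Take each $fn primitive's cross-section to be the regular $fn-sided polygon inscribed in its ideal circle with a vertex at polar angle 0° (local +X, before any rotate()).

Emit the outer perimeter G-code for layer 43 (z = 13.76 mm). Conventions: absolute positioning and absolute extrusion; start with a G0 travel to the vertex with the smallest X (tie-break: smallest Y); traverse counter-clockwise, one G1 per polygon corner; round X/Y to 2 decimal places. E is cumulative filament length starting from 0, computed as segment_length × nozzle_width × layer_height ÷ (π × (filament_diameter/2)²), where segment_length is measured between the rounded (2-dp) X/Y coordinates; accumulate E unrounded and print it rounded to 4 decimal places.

G0 X-3.76 Y0.00 Z13.76
G1 X-2.66 Y-2.66 E0.3064
G1 X0.00 Y-3.76 E0.6127
G1 X2.66 Y-2.66 E0.9191
G1 X3.76 Y0.00 E1.2255
G1 X2.66 Y2.66 E1.5318
G1 X0.00 Y3.76 E1.8382
G1 X-2.66 Y2.66 E2.1445
G1 X-3.76 Y0.00 E2.4509

At z = 13.76 mm: the cone: at t=0.949 of its height the radius interpolates to r₁+(r₂−r₁)t = 3.755, giving a regular 8-gon of that circumradius. The outline is a single polygon with 8 vertices. Extrusion per mm of travel: 0.8 × 0.32 / (π × 0.875²) = 0.106432. Accumulating E over each segment gives final E = 2.4509.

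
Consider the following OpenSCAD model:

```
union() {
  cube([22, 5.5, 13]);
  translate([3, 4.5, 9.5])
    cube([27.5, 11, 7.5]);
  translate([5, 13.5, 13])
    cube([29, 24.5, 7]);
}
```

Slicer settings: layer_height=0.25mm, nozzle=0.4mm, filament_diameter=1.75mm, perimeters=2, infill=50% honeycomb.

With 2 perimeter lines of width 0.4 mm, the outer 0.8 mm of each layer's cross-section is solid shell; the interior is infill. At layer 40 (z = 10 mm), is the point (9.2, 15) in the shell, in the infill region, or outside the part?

shell

At z = 10 mm: the cube is present — its section is the full 22×5.5 rectangle; the 27.5×11 cube at (3, 4.5) contributes its full rectangle; the cube at (5, 13.5) is not intersected at this z (z outside [13, 20]); Taking the union: the regions partially overlap (shared area 19.00 mm²), so overlapping operands fuse into one piece — 1 connected region. Overall, the cross-section is a single solid region. The nearest boundary edge runs (3.00, 15.50)→(30.50, 15.50); distance from the point to it = 0.50 mm. The point is inside the cross-section, 0.50 mm from the nearest boundary — within the 0.8 mm shell band (2 × 0.4).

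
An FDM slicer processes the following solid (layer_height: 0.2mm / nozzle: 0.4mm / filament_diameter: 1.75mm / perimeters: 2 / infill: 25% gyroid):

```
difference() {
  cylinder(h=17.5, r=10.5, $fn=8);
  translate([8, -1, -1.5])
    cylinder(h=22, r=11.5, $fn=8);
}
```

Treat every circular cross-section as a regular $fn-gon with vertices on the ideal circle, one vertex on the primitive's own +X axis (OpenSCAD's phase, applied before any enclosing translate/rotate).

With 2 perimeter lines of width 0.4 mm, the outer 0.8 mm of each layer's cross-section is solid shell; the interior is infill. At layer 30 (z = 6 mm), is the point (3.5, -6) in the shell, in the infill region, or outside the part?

At z = 6 mm: the cylinder: section is a regular 8-gon, circumradius r=10.5; the cylinder at (8, -1): section is a regular 8-gon, circumradius r=11.5; Taking the first minus the rest: starting from the r=10.5 cylinder, the r=11.5 cylinder at (8, -1) partially overlaps it — only the 177.79 mm² overlap (of its 374.06 mm²) is removed, clipping the outline — 1 connected region. Overall, the cross-section is a single solid region. The nearest boundary edge runs (-0.13, -9.13)→(1.59, -9.84); distance from the point to it = 4.29 mm. The point is not inside any of the regions above, so it lies outside the cross-section (4.29 mm from the nearest boundary).

outside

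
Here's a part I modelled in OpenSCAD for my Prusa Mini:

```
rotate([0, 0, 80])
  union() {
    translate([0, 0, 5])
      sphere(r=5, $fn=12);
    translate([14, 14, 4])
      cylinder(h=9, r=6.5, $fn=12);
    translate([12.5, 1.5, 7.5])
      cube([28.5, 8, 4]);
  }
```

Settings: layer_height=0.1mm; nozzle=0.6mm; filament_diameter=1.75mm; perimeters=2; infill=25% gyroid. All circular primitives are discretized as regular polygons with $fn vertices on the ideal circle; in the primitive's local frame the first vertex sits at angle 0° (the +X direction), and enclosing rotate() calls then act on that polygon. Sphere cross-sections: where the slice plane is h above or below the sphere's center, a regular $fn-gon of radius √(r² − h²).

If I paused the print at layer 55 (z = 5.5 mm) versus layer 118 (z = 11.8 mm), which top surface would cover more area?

layer 55 (z = 5.5 mm)

Layer 55 (z = 5.5): the sphere: section is a regular 12-gon, circumradius = √(r²−h²) = √(5²−0.5²) = 4.975 (area = (12/2)·4.975²·sin(360°/12) = 74.25 mm²); the r=6.5 cylinder at (14, 14) gives a regular 12-gon of circumradius 6.5 (constant along its height) (area = (12/2)·6.500²·sin(360°/12) = 126.75 mm²); the cube at (12.5, 1.5) does not reach this height (z outside [7.5, 11.5]); Merging all regions: the 2 present regions are separate (no shared area or edge), so areas and boundary lengths simply add and each stays a separate island — area = 201.00 mm²; (whole slice rotated 80° about Z — lengths, areas and connectivity unchanged). So its area = 201.00 mm². Layer 118 (z = 11.8): the sphere is not intersected at this z (|z−center|=6.800 > r=5); the r=6.5 cylinder at (14, 14) gives a regular 12-gon of circumradius 6.5 (constant along its height) (area = (12/2)·6.500²·sin(360°/12) = 126.75 mm²); the cube at (12.5, 1.5) is not intersected at this z (z outside [7.5, 11.5]); Taking the union: only the r=6.5 cylinder at (14, 14) is present, so the union is just that shape — area = 126.75 mm²; (rotated 80° about Z; rotation is an isometry so areas/perimeters/island counts are preserved). So its area = 126.75 mm². Layer 55 is larger (201.00 vs 126.75 mm²).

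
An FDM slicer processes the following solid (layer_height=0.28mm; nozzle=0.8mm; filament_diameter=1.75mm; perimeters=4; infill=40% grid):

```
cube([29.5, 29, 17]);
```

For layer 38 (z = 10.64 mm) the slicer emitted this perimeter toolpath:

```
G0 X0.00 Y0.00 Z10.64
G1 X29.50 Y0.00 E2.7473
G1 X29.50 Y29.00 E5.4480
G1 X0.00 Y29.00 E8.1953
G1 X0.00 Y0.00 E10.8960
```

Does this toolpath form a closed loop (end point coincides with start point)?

Start point (G0): (0.00, 0.00). End point (last G1): the path returns to the start — closed.

yes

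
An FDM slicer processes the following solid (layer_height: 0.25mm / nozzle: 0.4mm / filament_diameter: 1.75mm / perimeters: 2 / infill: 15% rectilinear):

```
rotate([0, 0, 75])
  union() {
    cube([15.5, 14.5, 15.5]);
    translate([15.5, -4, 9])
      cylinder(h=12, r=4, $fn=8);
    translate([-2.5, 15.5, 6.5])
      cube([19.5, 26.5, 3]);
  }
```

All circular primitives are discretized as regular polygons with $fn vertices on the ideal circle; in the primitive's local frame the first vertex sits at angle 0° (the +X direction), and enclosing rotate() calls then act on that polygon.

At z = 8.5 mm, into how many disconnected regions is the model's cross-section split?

At z = 8.5 mm: the 15.5×14.5 cube contributes its full rectangle; the cylinder at (15.5, -4) is not intersected at this z (z outside [9, 21]); the cube at (-2.5, 15.5) is present — its section is the full 19.5×26.5 rectangle; Taking the union: the 2 present regions are separate (no shared area or edge), so areas and boundary lengths simply add and each stays a separate island — 2 connected regions; (rotated 75° about Z; rotation is an isometry so areas/perimeters/island counts are preserved). The result has 2 disconnected regions.

2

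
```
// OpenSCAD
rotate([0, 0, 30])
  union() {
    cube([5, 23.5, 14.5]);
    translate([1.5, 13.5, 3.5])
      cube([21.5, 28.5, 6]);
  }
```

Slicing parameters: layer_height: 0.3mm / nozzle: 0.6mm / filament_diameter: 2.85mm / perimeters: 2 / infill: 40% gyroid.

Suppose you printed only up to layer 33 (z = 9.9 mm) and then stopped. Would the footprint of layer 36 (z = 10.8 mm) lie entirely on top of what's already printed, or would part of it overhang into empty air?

Compare the two slices. At z = 9.9: the cube is present — its section is the full 5×23.5 rectangle (area 117.50 mm²); the cube at (1.5, 13.5) does not reach this height (z outside [3.5, 9.5]); Merging all regions: only the 5×23.5 cube is present, so the union is just that shape — area = 117.50 mm²; (whole slice rotated 30° about Z — lengths, areas and connectivity unchanged). At z = 10.8: the 5×23.5 cube contributes its full rectangle (area 117.50 mm²); the cube at (1.5, 13.5) is absent (z outside [3.5, 9.5]); Merging all regions: only the 5×23.5 cube is present, so the union is just that shape — area = 117.50 mm²; (rotated 30° about Z; rotation is an isometry so areas/perimeters/island counts are preserved). Checking containment: the cross-section at z = 10.8 is a subset of the cross-section at z = 9.9.

entirely on top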